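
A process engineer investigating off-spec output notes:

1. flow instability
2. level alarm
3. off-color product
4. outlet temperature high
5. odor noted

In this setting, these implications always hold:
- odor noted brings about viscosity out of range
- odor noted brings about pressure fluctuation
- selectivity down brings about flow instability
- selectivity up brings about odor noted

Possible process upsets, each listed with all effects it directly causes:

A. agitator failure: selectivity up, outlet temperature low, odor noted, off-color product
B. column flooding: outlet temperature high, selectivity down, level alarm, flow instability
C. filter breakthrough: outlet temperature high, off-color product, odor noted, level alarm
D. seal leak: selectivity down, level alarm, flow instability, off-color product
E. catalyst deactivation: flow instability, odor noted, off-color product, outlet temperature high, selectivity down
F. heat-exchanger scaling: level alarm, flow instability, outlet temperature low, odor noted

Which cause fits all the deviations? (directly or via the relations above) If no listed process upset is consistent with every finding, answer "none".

Checking each candidate against the observations:
(A) agitator failure — flow instability ✗; level alarm ✗; off-color product ✓; outlet temperature high ✗; odor noted ✓
(B) column flooding — does not account for off-color product, odor noted
(C) filter breakthrough — flow instability ✗; level alarm ✓; off-color product ✓; outlet temperature high ✓; odor noted ✓
(D) seal leak — flow instability ✓; level alarm ✓; off-color product ✓; outlet temperature high ✗; odor noted ✗
(E) catalyst deactivation — does not account for level alarm
(F) heat-exchanger scaling — flow instability ✓; level alarm ✓; off-color product ✗; outlet temperature high ✗; odor noted ✓
No candidate is consistent with all observations.

none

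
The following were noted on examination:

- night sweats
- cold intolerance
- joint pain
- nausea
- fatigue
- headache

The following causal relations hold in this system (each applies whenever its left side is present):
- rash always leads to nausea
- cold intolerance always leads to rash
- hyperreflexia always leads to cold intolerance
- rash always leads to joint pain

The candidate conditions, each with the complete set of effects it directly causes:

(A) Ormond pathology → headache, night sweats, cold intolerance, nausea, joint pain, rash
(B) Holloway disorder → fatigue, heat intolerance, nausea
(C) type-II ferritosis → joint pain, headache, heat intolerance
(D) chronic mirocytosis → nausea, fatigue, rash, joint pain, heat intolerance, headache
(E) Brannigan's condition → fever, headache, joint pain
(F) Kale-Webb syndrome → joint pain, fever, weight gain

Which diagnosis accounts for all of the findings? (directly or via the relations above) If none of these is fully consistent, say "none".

none

Checking each candidate against the observations:
(A) Ormond pathology — does not account for fatigue
(B) Holloway disorder — night sweats ✗; cold intolerance ✗; joint pain ✗; nausea ✓; fatigue ✓; headache ✗
(C) type-II ferritosis — night sweats ✗; cold intolerance ✗; joint pain ✓; nausea ✗; fatigue ✗; headache ✓
(D) chronic mirocytosis — night sweats ✗; cold intolerance ✗; joint pain ✓; nausea ✓; fatigue ✓; headache ✓
(E) Brannigan's condition — night sweats ✗; cold intolerance ✗; joint pain ✓; nausea ✗; fatigue ✗; headache ✓
(F) Kale-Webb syndrome — night sweats ✗; cold intolerance ✗; joint pain ✓; nausea ✗; fatigue ✗; headache ✗
None of the listed candidates fits everything.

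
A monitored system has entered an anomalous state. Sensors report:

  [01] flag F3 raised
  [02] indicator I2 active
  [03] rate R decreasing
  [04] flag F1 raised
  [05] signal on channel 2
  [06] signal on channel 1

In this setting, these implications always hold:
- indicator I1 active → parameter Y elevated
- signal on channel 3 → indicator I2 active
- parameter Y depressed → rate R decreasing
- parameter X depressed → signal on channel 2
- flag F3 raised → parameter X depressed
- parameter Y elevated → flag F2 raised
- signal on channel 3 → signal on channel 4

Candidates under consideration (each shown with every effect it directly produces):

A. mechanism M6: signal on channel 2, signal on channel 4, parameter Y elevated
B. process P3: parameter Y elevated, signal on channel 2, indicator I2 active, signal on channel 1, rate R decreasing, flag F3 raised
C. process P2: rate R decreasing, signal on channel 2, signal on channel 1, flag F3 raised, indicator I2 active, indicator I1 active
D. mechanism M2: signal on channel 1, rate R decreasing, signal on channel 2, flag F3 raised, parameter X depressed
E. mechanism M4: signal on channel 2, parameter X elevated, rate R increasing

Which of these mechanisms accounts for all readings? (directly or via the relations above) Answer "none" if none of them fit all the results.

Testing each hypothesis:
(A) mechanism M6 — does not account for flag F3 raised, indicator I2 active, rate R decreasing, flag F1 raised, signal on channel 1
(B) process P3 — flag F3 raised ✓; indicator I2 active ✓; rate R decreasing ✓; flag F1 raised ✗; signal on channel 2 ✓; signal on channel 1 ✓
(C) process P2 — flag F3 raised ✓; indicator I2 active ✓; rate R decreasing ✓; flag F1 raised ✗; signal on channel 2 ✓; signal on channel 1 ✓
(D) mechanism M2 — does not account for indicator I2 active, flag F1 raised
(E) mechanism M4 — fails on flag F3 raised, indicator I2 active, rate R decreasing, flag F1 raised, signal on channel 1 (predicts rate R increasing, not rate R decreasing)
Every candidate fails on at least one observation.

none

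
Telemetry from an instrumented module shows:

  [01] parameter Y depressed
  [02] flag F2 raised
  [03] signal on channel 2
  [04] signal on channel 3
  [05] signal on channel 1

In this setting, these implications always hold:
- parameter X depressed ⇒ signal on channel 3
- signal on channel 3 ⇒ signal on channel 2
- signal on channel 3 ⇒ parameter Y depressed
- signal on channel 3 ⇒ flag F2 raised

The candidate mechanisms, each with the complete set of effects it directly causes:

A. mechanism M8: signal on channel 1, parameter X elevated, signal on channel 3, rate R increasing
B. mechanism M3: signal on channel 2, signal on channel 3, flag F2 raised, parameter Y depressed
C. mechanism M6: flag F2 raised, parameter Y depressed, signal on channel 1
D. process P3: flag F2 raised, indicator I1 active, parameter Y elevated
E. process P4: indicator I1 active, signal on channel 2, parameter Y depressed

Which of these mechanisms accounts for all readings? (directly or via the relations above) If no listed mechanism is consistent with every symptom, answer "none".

A

Per-candidate check:
(A) mechanism M8 — parameter Y depressed + (by signal on channel 3 → parameter Y depressed); flag F2 raised + (by signal on channel 3 → flag F2 raised); signal on channel 2 + (by signal on channel 3 → signal on channel 2); signal on channel 3 +; signal on channel 1 +
(B) mechanism M3 — does not account for signal on channel 1
(C) mechanism M6 — parameter Y depressed +; flag F2 raised +; signal on channel 2 -; signal on channel 3 -; signal on channel 1 +
(D) process P3 — fails on parameter Y depressed, signal on channel 2, signal on channel 3, signal on channel 1 (predicts parameter Y elevated, not parameter Y depressed)
(E) process P4 — parameter Y depressed +; flag F2 raised -; signal on channel 2 +; signal on channel 3 -; signal on channel 1 -
(A) alone accounts for all the evidence.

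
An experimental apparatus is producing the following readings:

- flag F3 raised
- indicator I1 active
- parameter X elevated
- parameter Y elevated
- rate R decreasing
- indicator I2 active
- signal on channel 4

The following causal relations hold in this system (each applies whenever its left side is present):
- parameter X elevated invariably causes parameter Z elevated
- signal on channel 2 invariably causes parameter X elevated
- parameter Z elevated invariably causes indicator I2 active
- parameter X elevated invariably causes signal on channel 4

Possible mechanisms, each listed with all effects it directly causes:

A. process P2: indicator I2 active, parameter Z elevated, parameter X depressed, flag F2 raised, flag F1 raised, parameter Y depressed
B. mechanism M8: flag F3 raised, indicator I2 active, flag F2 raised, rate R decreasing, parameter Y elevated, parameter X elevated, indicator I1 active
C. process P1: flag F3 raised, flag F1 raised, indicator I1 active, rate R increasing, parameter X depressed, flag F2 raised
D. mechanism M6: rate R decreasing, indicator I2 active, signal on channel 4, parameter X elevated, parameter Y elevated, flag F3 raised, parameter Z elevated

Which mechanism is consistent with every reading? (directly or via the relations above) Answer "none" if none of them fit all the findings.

B

Testing each hypothesis:
(A) process P2 — fails on flag F3 raised, indicator I1 active, parameter X elevated, parameter Y elevated, rate R decreasing, signal on channel 4 (predicts parameter X depressed, not parameter X elevated; predicts parameter Y depressed, not parameter Y elevated)
(B) mechanism M8 — accounts for every observation (signal on channel 4 through parameter X elevated → signal on channel 4)
(C) process P1 — flag F3 raised yes; indicator I1 active yes; parameter X elevated NO; parameter Y elevated NO; rate R decreasing NO; indicator I2 active NO; signal on channel 4 NO
(D) mechanism M6 — flag F3 raised yes; indicator I1 active NO; parameter X elevated yes; parameter Y elevated yes; rate R decreasing yes; indicator I2 active yes; signal on channel 4 yes
Only (B) is consistent with every observation.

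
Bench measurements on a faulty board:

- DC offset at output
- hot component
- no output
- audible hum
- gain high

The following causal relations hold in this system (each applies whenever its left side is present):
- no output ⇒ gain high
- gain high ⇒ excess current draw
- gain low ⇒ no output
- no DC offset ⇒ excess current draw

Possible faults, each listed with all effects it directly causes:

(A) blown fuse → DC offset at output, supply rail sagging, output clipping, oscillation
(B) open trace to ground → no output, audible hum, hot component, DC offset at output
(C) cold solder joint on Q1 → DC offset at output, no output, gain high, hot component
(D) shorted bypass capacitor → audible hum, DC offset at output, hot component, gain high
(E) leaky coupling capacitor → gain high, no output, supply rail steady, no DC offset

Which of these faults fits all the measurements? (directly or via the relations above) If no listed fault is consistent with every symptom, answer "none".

B

For each candidate, compare predicted effects to what was observed:
(A) blown fuse — DC offset at output yes; hot component NO; no output NO; audible hum NO; gain high NO
(B) open trace to ground — accounts for every observation (gain high by no output → gain high)
(C) cold solder joint on Q1 — DC offset at output yes; hot component yes; no output yes; audible hum NO; gain high yes
(D) shorted bypass capacitor — DC offset at output yes; hot component yes; no output NO; audible hum yes; gain high yes
(E) leaky coupling capacitor — fails on DC offset at output, hot component, audible hum (predicts no DC offset, not DC offset at output)
(B) is the only candidate with no mismatches.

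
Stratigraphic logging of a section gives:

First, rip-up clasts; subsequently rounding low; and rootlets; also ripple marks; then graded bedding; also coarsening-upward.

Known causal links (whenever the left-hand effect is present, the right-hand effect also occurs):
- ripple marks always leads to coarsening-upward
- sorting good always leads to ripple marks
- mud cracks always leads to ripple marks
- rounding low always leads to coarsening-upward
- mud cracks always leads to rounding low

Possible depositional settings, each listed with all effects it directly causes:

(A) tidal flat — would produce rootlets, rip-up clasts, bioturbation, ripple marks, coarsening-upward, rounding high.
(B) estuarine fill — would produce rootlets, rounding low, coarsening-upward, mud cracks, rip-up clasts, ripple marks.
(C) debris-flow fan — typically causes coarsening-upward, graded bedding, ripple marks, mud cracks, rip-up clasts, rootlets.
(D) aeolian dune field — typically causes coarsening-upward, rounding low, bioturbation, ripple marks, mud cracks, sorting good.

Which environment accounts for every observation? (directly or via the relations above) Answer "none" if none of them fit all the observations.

Per-candidate check:
(A) tidal flat — fails on rounding low, graded bedding (predicts rounding high, not rounding low)
(B) estuarine fill — rip-up clasts yes; rounding low yes; rootlets yes; ripple marks yes; graded bedding NO; coarsening-upward yes
(C) debris-flow fan — accounts for every observation (rounding low via mud cracks → rounding low)
(D) aeolian dune field — rip-up clasts NO; rounding low yes; rootlets NO; ripple marks yes; graded bedding NO; coarsening-upward yes
(C) alone accounts for all the evidence.

C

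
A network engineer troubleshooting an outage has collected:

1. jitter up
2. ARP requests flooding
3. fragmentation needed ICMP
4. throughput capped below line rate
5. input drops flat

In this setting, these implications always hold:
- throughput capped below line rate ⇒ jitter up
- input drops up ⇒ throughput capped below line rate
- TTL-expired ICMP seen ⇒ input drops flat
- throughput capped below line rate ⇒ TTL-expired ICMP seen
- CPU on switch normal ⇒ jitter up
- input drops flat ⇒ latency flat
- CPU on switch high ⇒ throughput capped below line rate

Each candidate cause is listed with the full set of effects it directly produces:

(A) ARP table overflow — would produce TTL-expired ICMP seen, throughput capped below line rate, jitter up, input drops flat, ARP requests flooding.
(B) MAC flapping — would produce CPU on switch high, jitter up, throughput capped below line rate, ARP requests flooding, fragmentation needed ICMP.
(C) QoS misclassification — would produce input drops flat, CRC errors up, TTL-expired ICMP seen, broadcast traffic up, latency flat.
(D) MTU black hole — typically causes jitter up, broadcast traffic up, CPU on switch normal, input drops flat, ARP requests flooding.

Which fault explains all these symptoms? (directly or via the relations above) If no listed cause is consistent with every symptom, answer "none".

B

Per-candidate check:
(A) ARP table overflow — jitter up match; ARP requests flooding match; fragmentation needed ICMP miss; throughput capped below line rate match; input drops flat match
(B) MAC flapping — accounts for every observation (input drops flat through throughput capped below line rate → TTL-expired ICMP seen → input drops flat)
(C) QoS misclassification — does not account for jitter up, ARP requests flooding, fragmentation needed ICMP, throughput capped below line rate
(D) MTU black hole — does not account for fragmentation needed ICMP, throughput capped below line rate
(B) is the only candidate with no mismatches.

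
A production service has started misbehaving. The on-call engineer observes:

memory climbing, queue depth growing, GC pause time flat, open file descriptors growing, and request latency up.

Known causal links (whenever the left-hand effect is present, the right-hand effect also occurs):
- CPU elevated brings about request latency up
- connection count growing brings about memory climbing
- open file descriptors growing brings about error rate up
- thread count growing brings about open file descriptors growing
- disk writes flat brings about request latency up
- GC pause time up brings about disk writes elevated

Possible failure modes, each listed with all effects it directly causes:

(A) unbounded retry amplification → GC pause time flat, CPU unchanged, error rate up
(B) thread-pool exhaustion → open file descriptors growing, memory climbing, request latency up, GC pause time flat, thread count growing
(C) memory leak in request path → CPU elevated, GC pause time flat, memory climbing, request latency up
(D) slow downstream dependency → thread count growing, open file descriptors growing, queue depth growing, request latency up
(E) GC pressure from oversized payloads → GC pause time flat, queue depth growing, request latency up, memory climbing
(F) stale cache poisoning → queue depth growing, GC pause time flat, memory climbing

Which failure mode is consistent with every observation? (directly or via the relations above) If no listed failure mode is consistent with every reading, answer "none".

For each candidate, compare predicted effects to what was observed:
(A) unbounded retry amplification — does not account for memory climbing, queue depth growing, open file descriptors growing, request latency up
(B) thread-pool exhaustion — memory climbing +; queue depth growing -; GC pause time flat +; open file descriptors growing +; request latency up +
(C) memory leak in request path — does not account for queue depth growing, open file descriptors growing
(D) slow downstream dependency — memory climbing -; queue depth growing +; GC pause time flat -; open file descriptors growing +; request latency up +
(E) GC pressure from oversized payloads — memory climbing +; queue depth growing +; GC pause time flat +; open file descriptors growing -; request latency up +
(F) stale cache poisoning — does not account for open file descriptors growing, request latency up
No candidate is consistent with all observations.

none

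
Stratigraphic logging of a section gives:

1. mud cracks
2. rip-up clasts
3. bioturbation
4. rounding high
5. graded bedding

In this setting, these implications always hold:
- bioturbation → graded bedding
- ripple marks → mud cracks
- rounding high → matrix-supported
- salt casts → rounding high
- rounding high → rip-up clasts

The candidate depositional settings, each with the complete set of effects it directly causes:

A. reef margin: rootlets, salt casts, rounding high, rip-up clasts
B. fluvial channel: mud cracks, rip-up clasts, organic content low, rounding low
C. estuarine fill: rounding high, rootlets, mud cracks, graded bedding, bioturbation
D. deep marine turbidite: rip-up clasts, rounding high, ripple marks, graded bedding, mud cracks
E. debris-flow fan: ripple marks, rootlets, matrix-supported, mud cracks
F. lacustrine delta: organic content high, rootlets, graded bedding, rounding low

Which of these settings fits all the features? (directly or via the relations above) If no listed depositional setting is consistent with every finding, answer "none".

C

Testing each hypothesis:
(A) reef margin — does not account for mud cracks, bioturbation, graded bedding
(B) fluvial channel — fails on bioturbation, rounding high, graded bedding (predicts rounding low, not rounding high)
(C) estuarine fill — accounts for every observation (rip-up clasts by rounding high → rip-up clasts)
(D) deep marine turbidite — mud cracks +; rip-up clasts +; bioturbation -; rounding high +; graded bedding +
(E) debris-flow fan — mud cracks +; rip-up clasts -; bioturbation -; rounding high -; graded bedding -
(F) lacustrine delta — mud cracks -; rip-up clasts -; bioturbation -; rounding high -; graded bedding +
(C) alone accounts for all the evidence.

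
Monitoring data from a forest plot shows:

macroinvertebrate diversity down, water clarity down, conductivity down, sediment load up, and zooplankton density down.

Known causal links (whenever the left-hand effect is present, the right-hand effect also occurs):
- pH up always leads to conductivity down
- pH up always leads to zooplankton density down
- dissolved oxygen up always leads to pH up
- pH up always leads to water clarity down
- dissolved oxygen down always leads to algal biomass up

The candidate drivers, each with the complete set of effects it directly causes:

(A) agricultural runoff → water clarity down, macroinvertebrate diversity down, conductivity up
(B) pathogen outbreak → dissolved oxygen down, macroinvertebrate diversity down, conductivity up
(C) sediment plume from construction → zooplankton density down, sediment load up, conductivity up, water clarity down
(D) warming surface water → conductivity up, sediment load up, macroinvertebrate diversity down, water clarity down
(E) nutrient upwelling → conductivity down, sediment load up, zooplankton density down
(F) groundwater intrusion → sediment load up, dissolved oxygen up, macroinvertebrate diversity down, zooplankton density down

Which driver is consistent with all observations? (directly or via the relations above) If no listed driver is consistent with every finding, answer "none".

For each candidate, compare predicted effects to what was observed:
(A) agricultural runoff — fails on conductivity down, sediment load up, zooplankton density down (predicts conductivity up, not conductivity down)
(B) pathogen outbreak — fails on water clarity down, conductivity down, sediment load up, zooplankton density down (predicts conductivity up, not conductivity down)
(C) sediment plume from construction — macroinvertebrate diversity down -; water clarity down +; conductivity down -; sediment load up +; zooplankton density down +
(D) warming surface water — fails on conductivity down, zooplankton density down (predicts conductivity up, not conductivity down)
(E) nutrient upwelling — does not account for macroinvertebrate diversity down, water clarity down
(F) groundwater intrusion — macroinvertebrate diversity down +; water clarity down + (through dissolved oxygen up → pH up → water clarity down); conductivity down + (through dissolved oxygen up → pH up → conductivity down); sediment load up +; zooplankton density down +
(F) alone accounts for all the evidence.

F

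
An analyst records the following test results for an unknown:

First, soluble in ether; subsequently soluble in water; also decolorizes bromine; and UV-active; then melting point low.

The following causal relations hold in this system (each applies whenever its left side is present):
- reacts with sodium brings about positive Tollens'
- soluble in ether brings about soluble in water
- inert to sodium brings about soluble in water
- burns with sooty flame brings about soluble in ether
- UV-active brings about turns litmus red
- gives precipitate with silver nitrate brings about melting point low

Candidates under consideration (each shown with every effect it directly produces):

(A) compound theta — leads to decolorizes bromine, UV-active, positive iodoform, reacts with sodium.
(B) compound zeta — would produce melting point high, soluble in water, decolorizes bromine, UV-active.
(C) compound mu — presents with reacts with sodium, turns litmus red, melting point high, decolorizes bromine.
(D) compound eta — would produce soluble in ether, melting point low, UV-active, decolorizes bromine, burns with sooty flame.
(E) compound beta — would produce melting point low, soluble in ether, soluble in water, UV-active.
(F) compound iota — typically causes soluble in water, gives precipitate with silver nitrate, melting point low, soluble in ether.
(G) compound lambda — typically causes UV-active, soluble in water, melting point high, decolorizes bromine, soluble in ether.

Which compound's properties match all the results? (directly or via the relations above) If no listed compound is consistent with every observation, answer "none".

Checking each candidate against the observations:
(A) compound theta — soluble in ether -; soluble in water -; decolorizes bromine +; UV-active +; melting point low -
(B) compound zeta — fails on soluble in ether, melting point low (predicts melting point high, not melting point low)
(C) compound mu — fails on soluble in ether, soluble in water, UV-active, melting point low (predicts melting point high, not melting point low)
(D) compound eta — accounts for every observation (soluble in water through soluble in ether → soluble in water)
(E) compound beta — soluble in ether +; soluble in water +; decolorizes bromine -; UV-active +; melting point low +
(F) compound iota — soluble in ether +; soluble in water +; decolorizes bromine -; UV-active -; melting point low +
(G) compound lambda — soluble in ether +; soluble in water +; decolorizes bromine +; UV-active +; melting point low -
(D) alone accounts for all the evidence.

D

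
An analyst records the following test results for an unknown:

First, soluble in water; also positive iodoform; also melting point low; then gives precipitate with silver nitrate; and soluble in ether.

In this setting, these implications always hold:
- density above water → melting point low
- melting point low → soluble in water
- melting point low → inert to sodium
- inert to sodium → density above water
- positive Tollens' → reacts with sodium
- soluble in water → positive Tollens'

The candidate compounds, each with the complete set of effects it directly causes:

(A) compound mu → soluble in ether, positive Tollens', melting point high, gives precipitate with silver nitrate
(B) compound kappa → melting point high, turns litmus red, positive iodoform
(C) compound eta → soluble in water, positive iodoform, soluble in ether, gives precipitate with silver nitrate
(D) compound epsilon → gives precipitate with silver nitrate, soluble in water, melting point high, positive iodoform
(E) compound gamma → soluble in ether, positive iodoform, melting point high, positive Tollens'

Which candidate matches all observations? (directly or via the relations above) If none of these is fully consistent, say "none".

none

Per-candidate check:
(A) compound mu — soluble in water NO; positive iodoform NO; melting point low NO; gives precipitate with silver nitrate yes; soluble in ether yes
(B) compound kappa — soluble in water NO; positive iodoform yes; melting point low NO; gives precipitate with silver nitrate NO; soluble in ether NO
(C) compound eta — does not account for melting point low
(D) compound epsilon — soluble in water yes; positive iodoform yes; melting point low NO; gives precipitate with silver nitrate yes; soluble in ether NO
(E) compound gamma — fails on soluble in water, melting point low, gives precipitate with silver nitrate (predicts melting point high, not melting point low)
None of the listed candidates fits everything.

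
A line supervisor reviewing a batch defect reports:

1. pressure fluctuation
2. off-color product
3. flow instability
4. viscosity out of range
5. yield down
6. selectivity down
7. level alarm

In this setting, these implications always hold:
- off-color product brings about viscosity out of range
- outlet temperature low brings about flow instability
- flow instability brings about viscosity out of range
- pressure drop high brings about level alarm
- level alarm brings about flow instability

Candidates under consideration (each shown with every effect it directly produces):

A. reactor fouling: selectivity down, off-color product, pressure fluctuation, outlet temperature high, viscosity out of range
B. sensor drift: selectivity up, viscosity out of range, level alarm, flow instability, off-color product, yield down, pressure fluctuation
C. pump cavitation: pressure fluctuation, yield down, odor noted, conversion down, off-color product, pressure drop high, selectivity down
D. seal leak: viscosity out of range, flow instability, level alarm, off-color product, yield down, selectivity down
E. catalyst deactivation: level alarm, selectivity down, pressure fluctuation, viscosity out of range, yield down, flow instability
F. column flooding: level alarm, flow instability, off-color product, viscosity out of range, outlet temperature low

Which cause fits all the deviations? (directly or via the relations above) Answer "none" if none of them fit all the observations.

For each candidate, compare predicted effects to what was observed:
(A) reactor fouling — pressure fluctuation match; off-color product match; flow instability miss; viscosity out of range match; yield down miss; selectivity down match; level alarm miss
(B) sensor drift — fails on selectivity down (predicts selectivity up, not selectivity down)
(C) pump cavitation — pressure fluctuation match; off-color product match; flow instability match (through pressure drop high → level alarm → flow instability); viscosity out of range match (through off-color product → viscosity out of range); yield down match; selectivity down match; level alarm match (through pressure drop high → level alarm)
(D) seal leak — pressure fluctuation miss; off-color product match; flow instability match; viscosity out of range match; yield down match; selectivity down match; level alarm match
(E) catalyst deactivation — does not account for off-color product
(F) column flooding — pressure fluctuation miss; off-color product match; flow instability match; viscosity out of range match; yield down miss; selectivity down miss; level alarm match
Only (C) is consistent with every observation.

C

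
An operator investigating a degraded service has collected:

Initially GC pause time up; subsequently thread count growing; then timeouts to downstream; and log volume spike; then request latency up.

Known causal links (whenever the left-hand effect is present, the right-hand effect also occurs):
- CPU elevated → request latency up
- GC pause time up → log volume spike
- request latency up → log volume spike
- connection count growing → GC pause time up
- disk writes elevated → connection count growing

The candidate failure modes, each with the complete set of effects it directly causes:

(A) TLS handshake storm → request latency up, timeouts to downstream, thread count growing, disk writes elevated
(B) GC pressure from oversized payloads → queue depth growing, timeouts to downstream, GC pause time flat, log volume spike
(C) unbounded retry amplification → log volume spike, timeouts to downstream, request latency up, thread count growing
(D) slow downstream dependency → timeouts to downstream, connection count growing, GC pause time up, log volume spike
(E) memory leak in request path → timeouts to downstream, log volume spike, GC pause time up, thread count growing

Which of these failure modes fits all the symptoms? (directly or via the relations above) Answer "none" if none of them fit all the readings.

A

Testing each hypothesis:
(A) TLS handshake storm — GC pause time up yes (via disk writes elevated → connection count growing → GC pause time up); thread count growing yes; timeouts to downstream yes; log volume spike yes (via request latency up → log volume spike); request latency up yes
(B) GC pressure from oversized payloads — fails on GC pause time up, thread count growing, request latency up (predicts GC pause time flat, not GC pause time up)
(C) unbounded retry amplification — GC pause time up NO; thread count growing yes; timeouts to downstream yes; log volume spike yes; request latency up yes
(D) slow downstream dependency — does not account for thread count growing, request latency up
(E) memory leak in request path — does not account for request latency up
(A) alone accounts for all the evidence.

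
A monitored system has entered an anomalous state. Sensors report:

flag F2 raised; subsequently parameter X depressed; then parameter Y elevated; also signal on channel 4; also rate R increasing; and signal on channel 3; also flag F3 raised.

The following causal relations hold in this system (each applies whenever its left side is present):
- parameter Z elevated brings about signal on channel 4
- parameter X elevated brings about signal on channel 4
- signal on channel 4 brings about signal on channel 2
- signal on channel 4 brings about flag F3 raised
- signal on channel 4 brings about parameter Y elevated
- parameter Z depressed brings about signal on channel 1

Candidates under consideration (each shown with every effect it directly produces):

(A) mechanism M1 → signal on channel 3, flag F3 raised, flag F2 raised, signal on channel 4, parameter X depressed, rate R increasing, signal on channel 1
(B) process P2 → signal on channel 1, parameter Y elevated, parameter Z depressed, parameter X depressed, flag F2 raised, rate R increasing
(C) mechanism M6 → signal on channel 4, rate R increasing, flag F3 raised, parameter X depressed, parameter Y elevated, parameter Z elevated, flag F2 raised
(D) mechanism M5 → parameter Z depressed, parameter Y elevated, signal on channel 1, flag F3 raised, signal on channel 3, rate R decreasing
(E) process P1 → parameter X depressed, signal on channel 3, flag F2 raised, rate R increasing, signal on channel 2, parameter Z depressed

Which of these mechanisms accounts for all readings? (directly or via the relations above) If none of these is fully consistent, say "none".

A

Per-candidate check:
(A) mechanism M1 — accounts for every observation (parameter Y elevated through signal on channel 4 → parameter Y elevated)
(B) process P2 — flag F2 raised match; parameter X depressed match; parameter Y elevated match; signal on channel 4 miss; rate R increasing match; signal on channel 3 miss; flag F3 raised miss
(C) mechanism M6 — flag F2 raised match; parameter X depressed match; parameter Y elevated match; signal on channel 4 match; rate R increasing match; signal on channel 3 miss; flag F3 raised match
(D) mechanism M5 — fails on flag F2 raised, parameter X depressed, signal on channel 4, rate R increasing (predicts rate R decreasing, not rate R increasing)
(E) process P1 — does not account for parameter Y elevated, signal on channel 4, flag F3 raised
Only (A) is consistent with every observation.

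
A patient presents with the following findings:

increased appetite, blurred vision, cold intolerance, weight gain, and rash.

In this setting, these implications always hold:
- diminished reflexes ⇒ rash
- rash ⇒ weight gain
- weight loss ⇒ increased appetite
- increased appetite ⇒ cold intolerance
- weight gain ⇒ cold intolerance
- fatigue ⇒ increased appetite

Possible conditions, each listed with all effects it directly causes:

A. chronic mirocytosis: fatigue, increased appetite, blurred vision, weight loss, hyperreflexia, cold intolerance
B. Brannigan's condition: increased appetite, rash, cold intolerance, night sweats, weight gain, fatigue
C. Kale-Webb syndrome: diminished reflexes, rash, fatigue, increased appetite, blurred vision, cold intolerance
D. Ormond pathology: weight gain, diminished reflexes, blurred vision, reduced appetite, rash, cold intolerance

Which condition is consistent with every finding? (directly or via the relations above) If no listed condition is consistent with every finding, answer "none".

For each candidate, compare predicted effects to what was observed:
(A) chronic mirocytosis — fails on weight gain, rash (predicts weight loss, not weight gain)
(B) Brannigan's condition — increased appetite +; blurred vision -; cold intolerance +; weight gain +; rash +
(C) Kale-Webb syndrome — increased appetite +; blurred vision +; cold intolerance +; weight gain + (by rash → weight gain); rash +
(D) Ormond pathology — increased appetite -; blurred vision +; cold intolerance +; weight gain +; rash +
(C) alone accounts for all the evidence.

C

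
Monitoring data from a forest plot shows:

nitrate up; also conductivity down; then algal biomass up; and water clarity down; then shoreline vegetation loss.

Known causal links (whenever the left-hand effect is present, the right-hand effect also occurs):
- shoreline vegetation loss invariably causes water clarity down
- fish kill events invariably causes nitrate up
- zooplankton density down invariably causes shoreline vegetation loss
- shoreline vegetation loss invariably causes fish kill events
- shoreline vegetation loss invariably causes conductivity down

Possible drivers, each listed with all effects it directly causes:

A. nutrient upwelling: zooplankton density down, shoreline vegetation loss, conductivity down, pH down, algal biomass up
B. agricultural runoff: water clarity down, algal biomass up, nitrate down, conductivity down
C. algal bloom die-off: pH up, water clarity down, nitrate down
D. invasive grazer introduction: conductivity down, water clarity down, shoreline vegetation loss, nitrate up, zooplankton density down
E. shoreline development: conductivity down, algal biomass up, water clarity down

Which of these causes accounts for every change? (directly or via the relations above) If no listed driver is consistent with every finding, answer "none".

A

Per-candidate check:
(A) nutrient upwelling — accounts for every observation (nitrate up via shoreline vegetation loss → fish kill events → nitrate up)
(B) agricultural runoff — nitrate up NO; conductivity down yes; algal biomass up yes; water clarity down yes; shoreline vegetation loss NO
(C) algal bloom die-off — nitrate up NO; conductivity down NO; algal biomass up NO; water clarity down yes; shoreline vegetation loss NO
(D) invasive grazer introduction — does not account for algal biomass up
(E) shoreline development — does not account for nitrate up, shoreline vegetation loss
Only (A) is consistent with every observation.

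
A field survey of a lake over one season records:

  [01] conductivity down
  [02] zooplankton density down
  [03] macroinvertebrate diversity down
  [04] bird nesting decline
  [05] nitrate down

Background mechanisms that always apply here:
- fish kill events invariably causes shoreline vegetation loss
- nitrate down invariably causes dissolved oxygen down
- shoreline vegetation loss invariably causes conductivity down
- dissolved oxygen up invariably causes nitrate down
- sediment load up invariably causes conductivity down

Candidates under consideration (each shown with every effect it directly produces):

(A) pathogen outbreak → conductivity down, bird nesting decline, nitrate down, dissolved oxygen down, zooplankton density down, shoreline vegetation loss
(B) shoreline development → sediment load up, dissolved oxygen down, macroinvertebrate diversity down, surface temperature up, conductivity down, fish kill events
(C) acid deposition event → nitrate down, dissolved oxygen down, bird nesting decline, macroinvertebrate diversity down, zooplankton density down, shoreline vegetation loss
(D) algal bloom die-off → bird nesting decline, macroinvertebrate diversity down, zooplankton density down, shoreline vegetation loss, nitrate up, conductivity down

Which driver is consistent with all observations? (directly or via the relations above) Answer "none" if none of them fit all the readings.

C

Testing each hypothesis:
(A) pathogen outbreak — does not account for macroinvertebrate diversity down
(B) shoreline development — does not account for zooplankton density down, bird nesting decline, nitrate down
(C) acid deposition event — conductivity down yes (through shoreline vegetation loss → conductivity down); zooplankton density down yes; macroinvertebrate diversity down yes; bird nesting decline yes; nitrate down yes
(D) algal bloom die-off — fails on nitrate down (predicts nitrate up, not nitrate down)
(C) alone accounts for all the evidence.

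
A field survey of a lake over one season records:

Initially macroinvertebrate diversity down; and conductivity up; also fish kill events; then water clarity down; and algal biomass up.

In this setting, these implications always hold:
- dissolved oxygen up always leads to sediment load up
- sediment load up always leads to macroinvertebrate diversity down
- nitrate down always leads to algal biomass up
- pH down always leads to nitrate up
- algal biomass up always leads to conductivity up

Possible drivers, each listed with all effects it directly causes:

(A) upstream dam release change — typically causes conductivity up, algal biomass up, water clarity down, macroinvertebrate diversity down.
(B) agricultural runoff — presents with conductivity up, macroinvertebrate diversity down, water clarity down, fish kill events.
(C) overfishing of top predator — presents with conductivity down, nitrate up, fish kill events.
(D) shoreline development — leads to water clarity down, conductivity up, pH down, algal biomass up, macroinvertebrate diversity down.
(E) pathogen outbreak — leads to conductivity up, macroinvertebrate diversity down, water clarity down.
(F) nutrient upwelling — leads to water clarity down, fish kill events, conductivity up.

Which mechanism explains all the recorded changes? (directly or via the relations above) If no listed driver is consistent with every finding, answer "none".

none

For each candidate, compare predicted effects to what was observed:
(A) upstream dam release change — macroinvertebrate diversity down match; conductivity up match; fish kill events miss; water clarity down match; algal biomass up match
(B) agricultural runoff — macroinvertebrate diversity down match; conductivity up match; fish kill events match; water clarity down match; algal biomass up miss
(C) overfishing of top predator — macroinvertebrate diversity down miss; conductivity up miss; fish kill events match; water clarity down miss; algal biomass up miss
(D) shoreline development — does not account for fish kill events
(E) pathogen outbreak — does not account for fish kill events, algal biomass up
(F) nutrient upwelling — does not account for macroinvertebrate diversity down, algal biomass up
None of the listed candidates fits everything.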